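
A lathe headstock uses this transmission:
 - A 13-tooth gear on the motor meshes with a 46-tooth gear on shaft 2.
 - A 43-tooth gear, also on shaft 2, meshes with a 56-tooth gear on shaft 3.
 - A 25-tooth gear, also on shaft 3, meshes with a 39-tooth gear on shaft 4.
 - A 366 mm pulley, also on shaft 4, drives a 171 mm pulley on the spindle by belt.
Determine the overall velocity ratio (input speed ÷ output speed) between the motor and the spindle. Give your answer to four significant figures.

3.359

Each stage contributes driven/driver: gear mesh 46/13 = 3.5385, gear mesh 56/43 = 1.3023, gear mesh 39/25 = 1.56, belt 171/366 = 0.46721.
Overall: 3.5385 × 1.3023 × 1.56 × 0.46721 = 3.3587.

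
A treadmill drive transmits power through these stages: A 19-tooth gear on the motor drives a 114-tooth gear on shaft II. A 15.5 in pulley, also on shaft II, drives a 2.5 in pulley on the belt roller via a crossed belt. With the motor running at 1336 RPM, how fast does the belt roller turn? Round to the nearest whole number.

the motor → shaft II (gear mesh, 114/19): 1336 ÷ 6 = 222.67 RPM
shaft II → the belt roller (belt, 2.5/15.5): 222.67 ÷ 0.16129 = 1380.5 RPM

1381 RPM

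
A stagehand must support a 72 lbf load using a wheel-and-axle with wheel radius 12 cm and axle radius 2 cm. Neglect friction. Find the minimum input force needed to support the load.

Wheel-and-axle MA = R/r = 12/2 = 6.
Effort = load / MA = 72 / 6 = 12 lbf.

12 lbf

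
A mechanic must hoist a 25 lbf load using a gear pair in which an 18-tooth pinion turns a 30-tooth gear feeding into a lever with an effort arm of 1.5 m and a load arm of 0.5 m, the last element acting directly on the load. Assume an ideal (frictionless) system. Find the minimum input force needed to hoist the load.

5 lbf

Gear pair MA = 30/18 = 1.6667.
Lever MA = effort arm / load arm = 1.5/0.5 = 3.
Combined ideal MA = 1.6667 × 3 = 5.
Effort = load / MA = 25 / 5 = 5 lbf.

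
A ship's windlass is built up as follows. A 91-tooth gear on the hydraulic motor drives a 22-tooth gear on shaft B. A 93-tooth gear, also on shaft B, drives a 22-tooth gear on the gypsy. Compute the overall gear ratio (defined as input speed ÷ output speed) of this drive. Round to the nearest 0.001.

Each stage contributes driven/driver: gear mesh 22/91 = 0.24176, gear mesh 22/93 = 0.23656.
Overall: 0.24176 × 0.23656 = 0.05719.

0.057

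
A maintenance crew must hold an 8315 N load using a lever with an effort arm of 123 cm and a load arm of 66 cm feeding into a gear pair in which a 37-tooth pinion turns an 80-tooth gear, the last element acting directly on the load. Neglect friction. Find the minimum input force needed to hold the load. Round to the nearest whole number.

Lever MA = effort arm / load arm = 123/66 = 1.8636.
Gear pair MA = 80/37 = 2.1622.
Combined ideal MA = 1.8636 × 2.1622 = 4.0295.
Effort = load / MA = 8315 / 4.0295 = 2063.5 N.

2064 N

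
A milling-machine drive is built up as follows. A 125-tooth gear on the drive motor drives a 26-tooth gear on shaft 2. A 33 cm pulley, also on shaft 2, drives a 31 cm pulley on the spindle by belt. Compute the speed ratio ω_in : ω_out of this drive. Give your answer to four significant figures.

Each stage contributes driven/driver: gear mesh 26/125 = 0.208, belt 31/33 = 0.93939.
Overall: 0.208 × 0.93939 = 0.19539.

0.1954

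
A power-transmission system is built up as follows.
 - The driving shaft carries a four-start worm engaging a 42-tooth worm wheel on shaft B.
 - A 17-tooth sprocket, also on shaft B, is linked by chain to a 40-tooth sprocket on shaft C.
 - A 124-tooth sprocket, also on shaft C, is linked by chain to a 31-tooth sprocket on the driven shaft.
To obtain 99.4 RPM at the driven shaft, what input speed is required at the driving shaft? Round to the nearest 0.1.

613.9 RPM

Overall ratio R = 10.5 × 2.3529 × 0.25 = 6.1765.
Required input speed = output speed × R = 99.4 × 6.1765 = 613.94 RPM.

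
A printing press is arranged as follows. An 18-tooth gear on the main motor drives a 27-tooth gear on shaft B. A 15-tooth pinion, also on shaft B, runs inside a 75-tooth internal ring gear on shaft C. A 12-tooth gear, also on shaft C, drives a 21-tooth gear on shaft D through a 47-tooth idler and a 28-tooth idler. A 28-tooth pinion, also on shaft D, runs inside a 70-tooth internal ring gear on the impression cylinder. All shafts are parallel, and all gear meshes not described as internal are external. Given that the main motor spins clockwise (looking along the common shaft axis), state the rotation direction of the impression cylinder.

clockwise

the main motor → shaft B: external mesh, 1 reversal → CCW.
shaft B → shaft C: internal mesh, same direction → CCW.
shaft C → shaft D: driver → idler → idler → driven is 3 external meshes, 3 reversals → CW.
shaft D → the impression cylinder: internal mesh, same direction → CW.
4 reversals in total — an even number — so the impression cylinder turns the same way as the main motor.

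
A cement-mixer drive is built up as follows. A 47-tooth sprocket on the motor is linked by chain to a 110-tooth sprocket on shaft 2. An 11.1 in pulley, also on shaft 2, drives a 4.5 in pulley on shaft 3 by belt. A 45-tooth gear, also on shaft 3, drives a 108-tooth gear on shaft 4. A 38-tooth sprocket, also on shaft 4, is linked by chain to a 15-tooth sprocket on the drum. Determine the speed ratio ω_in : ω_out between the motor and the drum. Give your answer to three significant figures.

0.899

Each stage contributes driven/driver: chain 110/47 = 2.3404, belt 4.5/11.1 = 0.40541, gear mesh 108/45 = 2.4, chain 15/38 = 0.39474.
Overall: 2.3404 × 0.40541 × 2.4 × 0.39474 = 0.89888.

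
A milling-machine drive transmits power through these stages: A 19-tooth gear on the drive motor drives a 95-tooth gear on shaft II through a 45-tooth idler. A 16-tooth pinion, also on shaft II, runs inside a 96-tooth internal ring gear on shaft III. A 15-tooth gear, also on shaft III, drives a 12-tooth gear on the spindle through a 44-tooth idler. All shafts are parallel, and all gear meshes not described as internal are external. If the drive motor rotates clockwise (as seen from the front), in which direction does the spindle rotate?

the drive motor → shaft II: driver → idler → driven is 2 external meshes, 2 reversals → CW.
shaft II → shaft III: internal mesh, same direction → CW.
shaft III → the spindle: driver → idler → driven is 2 external meshes, 2 reversals → CW.
4 reversals in total — an even number — so the spindle turns the same way as the drive motor.

clockwise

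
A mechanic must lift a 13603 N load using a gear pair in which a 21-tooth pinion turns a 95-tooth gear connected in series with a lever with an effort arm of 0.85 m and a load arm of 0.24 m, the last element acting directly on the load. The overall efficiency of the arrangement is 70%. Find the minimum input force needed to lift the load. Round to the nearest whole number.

Gear pair MA = 95/21 = 4.5238.
Lever MA = effort arm / load arm = 0.85/0.24 = 3.5417.
Combined ideal MA = 4.5238 × 3.5417 = 16.022.
Actual MA = 16.022 × 0.70 = 11.215.
Effort = load / actual MA = 13603 / 11.215 = 1212.9 N.

1213 N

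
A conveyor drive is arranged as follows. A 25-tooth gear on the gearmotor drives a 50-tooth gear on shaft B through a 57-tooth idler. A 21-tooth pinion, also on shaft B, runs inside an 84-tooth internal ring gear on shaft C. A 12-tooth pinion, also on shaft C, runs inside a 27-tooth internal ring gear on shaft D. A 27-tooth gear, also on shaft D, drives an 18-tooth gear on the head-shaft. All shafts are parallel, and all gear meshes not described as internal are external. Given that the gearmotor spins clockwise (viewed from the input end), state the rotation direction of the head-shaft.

the gearmotor → shaft B: driver → idler → driven is 2 external meshes, 2 reversals → CW.
shaft B → shaft C: internal mesh, same direction → CW.
shaft C → shaft D: internal mesh, same direction → CW.
shaft D → the head-shaft: external mesh, 1 reversal → CCW.
3 reversals in total — an odd number — so the head-shaft turns opposite to the gearmotor.

counterclockwise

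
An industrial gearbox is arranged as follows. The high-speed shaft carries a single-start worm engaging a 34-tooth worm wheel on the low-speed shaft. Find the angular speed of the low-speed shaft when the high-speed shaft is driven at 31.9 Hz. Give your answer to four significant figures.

worm 34/1 = 34 → 31.9/34 = 0.93824 Hz

0.9382 Hz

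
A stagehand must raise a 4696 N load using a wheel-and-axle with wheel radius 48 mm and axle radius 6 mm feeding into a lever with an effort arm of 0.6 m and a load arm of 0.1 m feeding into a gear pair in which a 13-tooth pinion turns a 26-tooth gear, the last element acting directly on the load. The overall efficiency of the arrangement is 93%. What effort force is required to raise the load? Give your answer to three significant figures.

Wheel-and-axle MA = R/r = 48/6 = 8.
Lever MA = effort arm / load arm = 0.6/0.1 = 6.
Gear pair MA = 26/13 = 2.
Combined ideal MA = 8 × 6 × 2 = 96.
Actual MA = 96 × 0.93 = 89.28.
Effort = load / actual MA = 4696 / 89.28 = 52.599 N.

52.6 N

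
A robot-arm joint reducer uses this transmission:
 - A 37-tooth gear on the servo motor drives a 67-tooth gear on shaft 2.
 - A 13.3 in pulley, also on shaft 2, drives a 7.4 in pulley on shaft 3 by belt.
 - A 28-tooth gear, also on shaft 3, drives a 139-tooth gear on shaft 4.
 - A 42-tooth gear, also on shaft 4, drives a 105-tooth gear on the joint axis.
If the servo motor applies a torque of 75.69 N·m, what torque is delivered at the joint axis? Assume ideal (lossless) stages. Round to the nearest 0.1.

gear mesh 67/37 = 1.8108 → τ = 75.69·1.8108 = 137.06 N·m
belt 7.4/13.3 = 0.55639 → τ = 137.06·0.55639 = 76.259 N·m
gear mesh 139/28 = 4.9643 → τ = 76.259·4.9643 = 378.57 N·m
gear mesh 105/42 = 2.5 → τ = 378.57·2.5 = 946.43 N·m

946.4 N·m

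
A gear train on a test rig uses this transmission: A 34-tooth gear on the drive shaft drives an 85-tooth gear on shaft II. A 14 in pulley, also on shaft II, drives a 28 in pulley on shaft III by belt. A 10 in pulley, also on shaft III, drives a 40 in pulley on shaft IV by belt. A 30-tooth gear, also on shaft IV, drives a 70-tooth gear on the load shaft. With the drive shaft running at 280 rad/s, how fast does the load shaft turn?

6 rad/s

the drive shaft → shaft II (gear mesh, 85/34): 280 ÷ 2.5 = 112 rad/s
shaft II → shaft III (belt, 28/14): 112 ÷ 2 = 56 rad/s
shaft III → shaft IV (belt, 40/10): 56 ÷ 4 = 14 rad/s
shaft IV → the load shaft (gear mesh, 70/30): 14 ÷ 2.3333 = 6 rad/s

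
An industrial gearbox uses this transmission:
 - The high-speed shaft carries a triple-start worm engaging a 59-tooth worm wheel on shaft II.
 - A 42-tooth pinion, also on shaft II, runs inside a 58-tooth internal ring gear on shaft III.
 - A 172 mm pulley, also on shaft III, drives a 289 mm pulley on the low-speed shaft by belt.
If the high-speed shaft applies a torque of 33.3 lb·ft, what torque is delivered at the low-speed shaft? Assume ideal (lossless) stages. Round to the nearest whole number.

1520 lb·ft

After the worm (59/3): 33.3 × 19.667 = 654.9 lb·ft
After the internal gear (58/42): 654.9 × 1.381 = 904.39 lb·ft
After the belt (289/172): 904.39 × 1.6802 = 1519.6 lb·ft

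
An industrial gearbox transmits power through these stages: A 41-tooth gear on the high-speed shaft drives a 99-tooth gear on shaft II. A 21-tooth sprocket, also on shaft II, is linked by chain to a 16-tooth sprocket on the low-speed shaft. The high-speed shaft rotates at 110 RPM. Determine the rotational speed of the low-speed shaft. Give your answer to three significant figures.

59.8 RPM

the high-speed shaft → shaft II (gear mesh, 99/41): 110 ÷ 2.4146 = 45.556 RPM
shaft II → the low-speed shaft (chain, 16/21): 45.556 ÷ 0.7619 = 59.792 RPM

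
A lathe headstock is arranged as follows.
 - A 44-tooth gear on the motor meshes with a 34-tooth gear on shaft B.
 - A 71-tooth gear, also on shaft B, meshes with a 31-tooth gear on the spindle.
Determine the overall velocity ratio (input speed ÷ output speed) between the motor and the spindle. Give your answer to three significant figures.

0.337

Each stage contributes driven/driver: gear mesh 34/44 = 0.77273, gear mesh 31/71 = 0.43662.
Overall: 0.77273 × 0.43662 = 0.33739.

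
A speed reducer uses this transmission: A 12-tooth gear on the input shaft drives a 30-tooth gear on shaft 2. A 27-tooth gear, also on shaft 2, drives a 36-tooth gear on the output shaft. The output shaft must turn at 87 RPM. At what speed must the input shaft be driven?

Overall ratio R = 2.5 × 1.3333 = 3.3333.
Required input speed = output speed × R = 87 × 3.3333 = 290 RPM.

290 RPM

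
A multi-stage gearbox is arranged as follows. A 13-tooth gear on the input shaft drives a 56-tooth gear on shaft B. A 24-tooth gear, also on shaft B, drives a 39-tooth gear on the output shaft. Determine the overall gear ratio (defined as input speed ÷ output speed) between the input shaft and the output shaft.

Each stage contributes driven/driver: gear mesh 56/13 = 4.3077, gear mesh 39/24 = 1.625.
Overall: 4.3077 × 1.625 = 7.

7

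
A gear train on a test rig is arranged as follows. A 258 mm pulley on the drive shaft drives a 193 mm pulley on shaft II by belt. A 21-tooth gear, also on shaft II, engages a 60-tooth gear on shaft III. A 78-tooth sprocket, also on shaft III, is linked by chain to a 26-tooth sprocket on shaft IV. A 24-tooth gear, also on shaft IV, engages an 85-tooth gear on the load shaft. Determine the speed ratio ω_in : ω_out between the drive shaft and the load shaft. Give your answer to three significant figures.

2.52

Each stage contributes driven/driver: belt 193/258 = 0.74806, gear mesh 60/21 = 2.8571, chain 26/78 = 0.33333, gear mesh 85/24 = 3.5417.
Overall: 0.74806 × 2.8571 × 0.33333 × 3.5417 = 2.5232.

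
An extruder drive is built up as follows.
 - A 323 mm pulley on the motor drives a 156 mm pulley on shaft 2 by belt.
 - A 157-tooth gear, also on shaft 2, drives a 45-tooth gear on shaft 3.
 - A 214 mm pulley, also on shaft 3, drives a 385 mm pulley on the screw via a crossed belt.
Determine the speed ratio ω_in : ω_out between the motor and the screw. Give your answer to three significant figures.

0.249

Each stage contributes driven/driver: belt 156/323 = 0.48297, gear mesh 45/157 = 0.28662, belt 385/214 = 1.7991.
Overall: 0.48297 × 0.28662 × 1.7991 = 0.24905.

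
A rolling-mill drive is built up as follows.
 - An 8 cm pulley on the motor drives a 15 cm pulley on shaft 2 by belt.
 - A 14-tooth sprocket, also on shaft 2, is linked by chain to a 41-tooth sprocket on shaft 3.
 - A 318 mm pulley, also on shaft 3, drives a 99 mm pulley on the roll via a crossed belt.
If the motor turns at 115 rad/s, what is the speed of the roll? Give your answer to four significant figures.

67.27 rad/s

the motor → shaft 2 (belt, 15/8): 115 ÷ 1.875 = 61.333 rad/s
shaft 2 → shaft 3 (chain, 41/14): 61.333 ÷ 2.9286 = 20.943 rad/s
shaft 3 → the roll (belt, 99/318): 20.943 ÷ 0.31132 = 67.272 rad/s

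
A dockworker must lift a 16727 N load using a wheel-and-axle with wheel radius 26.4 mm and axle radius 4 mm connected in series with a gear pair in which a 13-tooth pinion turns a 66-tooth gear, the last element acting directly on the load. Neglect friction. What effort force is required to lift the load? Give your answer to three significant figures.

Wheel-and-axle MA = R/r = 26.4/4 = 6.6.
Gear pair MA = 66/13 = 5.0769.
Combined ideal MA = 6.6 × 5.0769 = 33.508.
Effort = load / MA = 16727 / 33.508 = 499.2 N.

499 N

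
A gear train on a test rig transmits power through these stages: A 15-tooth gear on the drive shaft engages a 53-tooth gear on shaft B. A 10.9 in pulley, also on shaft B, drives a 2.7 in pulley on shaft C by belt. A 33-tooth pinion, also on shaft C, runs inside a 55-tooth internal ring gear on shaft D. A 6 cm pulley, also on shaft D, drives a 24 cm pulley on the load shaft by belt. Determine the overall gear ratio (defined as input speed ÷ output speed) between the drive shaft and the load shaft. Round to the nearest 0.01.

Each stage contributes driven/driver: gear mesh 53/15 = 3.5333, belt 2.7/10.9 = 0.24771, internal gear 55/33 = 1.6667, belt 24/6 = 4.
Overall: 3.5333 × 0.24771 × 1.6667 × 4 = 5.8349.

5.83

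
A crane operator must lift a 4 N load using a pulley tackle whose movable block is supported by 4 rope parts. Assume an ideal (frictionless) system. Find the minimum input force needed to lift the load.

Block-and-tackle MA = number of supporting rope parts = 4.
Effort = load / MA = 4 / 4 = 1 N.

1 N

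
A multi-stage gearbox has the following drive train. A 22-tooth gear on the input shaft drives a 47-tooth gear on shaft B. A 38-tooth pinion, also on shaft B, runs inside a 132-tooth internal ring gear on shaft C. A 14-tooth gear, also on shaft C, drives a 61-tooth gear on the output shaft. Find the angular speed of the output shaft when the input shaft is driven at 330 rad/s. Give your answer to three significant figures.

the input shaft → shaft B (gear mesh, 47/22): 330 ÷ 2.1364 = 154.47 rad/s
shaft B → shaft C (internal gear, 132/38): 154.47 ÷ 3.4737 = 44.468 rad/s
shaft C → the output shaft (gear mesh, 61/14): 44.468 ÷ 4.3571 = 10.206 rad/s

10.2 rad/s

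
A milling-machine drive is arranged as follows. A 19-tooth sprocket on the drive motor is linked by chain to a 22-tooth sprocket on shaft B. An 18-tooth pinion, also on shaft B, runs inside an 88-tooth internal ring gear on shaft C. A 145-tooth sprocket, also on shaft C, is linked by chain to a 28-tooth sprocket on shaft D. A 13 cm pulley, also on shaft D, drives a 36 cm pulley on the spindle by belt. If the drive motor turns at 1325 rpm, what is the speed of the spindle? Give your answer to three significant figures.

438 rpm

the drive motor → shaft B (chain, 22/19): 1325 ÷ 1.1579 = 1144.3 rpm
shaft B → shaft C (internal gear, 88/18): 1144.3 ÷ 4.8889 = 234.07 rpm
shaft C → shaft D (chain, 28/145): 234.07 ÷ 0.1931 = 1212.1 rpm
shaft D → the spindle (belt, 36/13): 1212.1 ÷ 2.7692 = 437.71 rpm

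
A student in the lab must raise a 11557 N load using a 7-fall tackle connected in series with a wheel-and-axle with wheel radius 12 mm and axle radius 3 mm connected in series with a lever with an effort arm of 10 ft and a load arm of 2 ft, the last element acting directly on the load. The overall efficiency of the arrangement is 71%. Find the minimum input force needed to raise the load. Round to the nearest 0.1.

Block-and-tackle MA = number of supporting rope parts = 7.
Wheel-and-axle MA = R/r = 12/3 = 4.
Lever MA = effort arm / load arm = 10/2 = 5.
Combined ideal MA = 7 × 4 × 5 = 140.
Actual MA = 140 × 0.71 = 99.4.
Effort = load / actual MA = 11557 / 99.4 = 116.27 N.

116.3 N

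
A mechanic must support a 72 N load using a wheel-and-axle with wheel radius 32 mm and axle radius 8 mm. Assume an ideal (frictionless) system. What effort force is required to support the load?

18 N

Wheel-and-axle MA = R/r = 32/8 = 4.
Effort = load / MA = 72 / 4 = 18 N.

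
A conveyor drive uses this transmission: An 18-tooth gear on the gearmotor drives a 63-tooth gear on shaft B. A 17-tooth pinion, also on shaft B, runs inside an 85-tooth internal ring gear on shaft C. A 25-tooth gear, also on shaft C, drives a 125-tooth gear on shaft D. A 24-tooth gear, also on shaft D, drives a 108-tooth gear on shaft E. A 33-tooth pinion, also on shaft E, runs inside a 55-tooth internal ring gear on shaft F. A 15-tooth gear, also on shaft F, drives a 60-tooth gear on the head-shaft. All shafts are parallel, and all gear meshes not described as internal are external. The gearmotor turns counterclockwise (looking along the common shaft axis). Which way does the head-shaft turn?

the gearmotor → shaft B: external mesh, 1 reversal → CW.
shaft B → shaft C: internal mesh, same direction → CW.
shaft C → shaft D: external mesh, 1 reversal → CCW.
shaft D → shaft E: external mesh, 1 reversal → CW.
shaft E → shaft F: internal mesh, same direction → CW.
shaft F → the head-shaft: external mesh, 1 reversal → CCW.
4 reversals in total — an even number — so the head-shaft turns the same way as the gearmotor.

counterclockwise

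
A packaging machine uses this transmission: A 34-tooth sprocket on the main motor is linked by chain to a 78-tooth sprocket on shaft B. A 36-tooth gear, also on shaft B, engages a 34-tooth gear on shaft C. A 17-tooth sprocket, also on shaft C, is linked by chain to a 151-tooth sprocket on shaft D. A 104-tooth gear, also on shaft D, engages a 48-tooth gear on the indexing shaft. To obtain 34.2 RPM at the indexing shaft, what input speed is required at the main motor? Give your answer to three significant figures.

Overall ratio R = 2.2941 × 0.94444 × 8.8824 × 0.46154 = 8.8824.
Required input speed = output speed × R = 34.2 × 8.8824 = 303.78 RPM.

304 RPM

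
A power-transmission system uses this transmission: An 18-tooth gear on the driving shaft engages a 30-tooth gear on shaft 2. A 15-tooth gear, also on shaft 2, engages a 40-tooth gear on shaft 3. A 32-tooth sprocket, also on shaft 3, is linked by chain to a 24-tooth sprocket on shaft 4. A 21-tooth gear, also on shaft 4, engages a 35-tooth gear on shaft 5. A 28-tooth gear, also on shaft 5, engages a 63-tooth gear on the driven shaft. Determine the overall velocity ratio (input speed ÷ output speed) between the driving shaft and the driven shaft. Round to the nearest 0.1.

Each stage contributes driven/driver: gear mesh 30/18 = 1.6667, gear mesh 40/15 = 2.6667, chain 24/32 = 0.75, gear mesh 35/21 = 1.6667, gear mesh 63/28 = 2.25.
Overall: 1.6667 × 2.6667 × 0.75 × 1.6667 × 2.25 = 12.5.

12.5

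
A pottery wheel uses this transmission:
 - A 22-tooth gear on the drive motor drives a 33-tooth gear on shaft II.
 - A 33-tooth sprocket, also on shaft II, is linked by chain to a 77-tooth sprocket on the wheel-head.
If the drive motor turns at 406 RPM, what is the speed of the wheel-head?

116 RPM

gear mesh 33/22 = 1.5 → 406/1.5 = 270.67 RPM
chain 77/33 = 2.3333 → 270.67/2.3333 = 116 RPM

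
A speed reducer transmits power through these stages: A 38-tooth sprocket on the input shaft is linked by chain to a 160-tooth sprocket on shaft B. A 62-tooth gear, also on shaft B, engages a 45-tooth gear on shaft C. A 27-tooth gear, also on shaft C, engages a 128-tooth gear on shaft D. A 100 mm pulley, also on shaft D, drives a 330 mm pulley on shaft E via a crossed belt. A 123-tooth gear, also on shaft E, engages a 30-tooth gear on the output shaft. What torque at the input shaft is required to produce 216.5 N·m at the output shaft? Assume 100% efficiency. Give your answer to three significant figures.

Overall ratio R = 4.2105 × 0.72581 × 4.7407 × 3.3 × 0.2439 = 11.661.
Input torque = output torque / R = 216.5 / 11.661 = 18.566 N·m.

18.6 N·m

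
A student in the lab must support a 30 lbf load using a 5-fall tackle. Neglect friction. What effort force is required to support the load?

Block-and-tackle MA = number of supporting rope parts = 5.
Effort = load / MA = 30 / 5 = 6 lbf.

6 lbf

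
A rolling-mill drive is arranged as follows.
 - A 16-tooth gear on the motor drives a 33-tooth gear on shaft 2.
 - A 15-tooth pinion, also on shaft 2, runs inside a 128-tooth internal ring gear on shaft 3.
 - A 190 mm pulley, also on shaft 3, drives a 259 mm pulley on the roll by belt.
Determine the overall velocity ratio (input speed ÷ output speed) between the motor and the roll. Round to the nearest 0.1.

24.0

Each stage contributes driven/driver: gear mesh 33/16 = 2.0625, internal gear 128/15 = 8.5333, belt 259/190 = 1.3632.
Overall: 2.0625 × 8.5333 × 1.3632 = 23.992.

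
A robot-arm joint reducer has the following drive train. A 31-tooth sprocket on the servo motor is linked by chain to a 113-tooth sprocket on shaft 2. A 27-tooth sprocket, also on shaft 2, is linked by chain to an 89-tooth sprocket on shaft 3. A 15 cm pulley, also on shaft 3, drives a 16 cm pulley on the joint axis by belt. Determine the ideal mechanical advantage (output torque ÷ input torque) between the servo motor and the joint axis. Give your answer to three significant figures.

Each stage contributes driven/driver: chain 113/31 = 3.6452, chain 89/27 = 3.2963, belt 16/15 = 1.0667.
Overall: 3.6452 × 3.2963 × 1.0667 = 12.817.

12.8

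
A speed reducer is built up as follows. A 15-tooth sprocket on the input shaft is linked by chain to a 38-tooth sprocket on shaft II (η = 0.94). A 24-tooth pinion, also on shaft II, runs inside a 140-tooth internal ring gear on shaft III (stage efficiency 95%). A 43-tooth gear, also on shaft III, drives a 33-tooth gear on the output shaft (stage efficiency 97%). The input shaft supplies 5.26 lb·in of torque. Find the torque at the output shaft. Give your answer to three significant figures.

51.7 lb·in

chain 38/15 = 2.5333 → τ = 5.26·2.5333·0.94 = 12.526 lb·in
internal gear 140/24 = 5.8333 → τ = 12.526·5.8333·0.95 = 69.414 lb·in
gear mesh 33/43 = 0.76744 → τ = 69.414·0.76744·0.97 = 51.673 lb·in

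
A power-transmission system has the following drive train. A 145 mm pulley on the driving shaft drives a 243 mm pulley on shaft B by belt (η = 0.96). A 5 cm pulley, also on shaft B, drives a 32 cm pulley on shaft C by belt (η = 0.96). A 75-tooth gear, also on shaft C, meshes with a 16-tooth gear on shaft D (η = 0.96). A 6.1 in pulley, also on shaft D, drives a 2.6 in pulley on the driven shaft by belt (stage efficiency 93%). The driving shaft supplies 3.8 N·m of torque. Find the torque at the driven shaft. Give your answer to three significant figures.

After the belt (243/145): 3.8 × 1.6759 × 0.96 = 6.1135 N·m
After the belt (32/5): 6.1135 × 6.4 × 0.96 = 37.562 N·m
After the gear mesh (16/75): 37.562 × 0.21333 × 0.96 = 7.6926 N·m
After the belt (2.6/6.1): 7.6926 × 0.42623 × 0.93 = 3.0493 N·m

3.05 N·m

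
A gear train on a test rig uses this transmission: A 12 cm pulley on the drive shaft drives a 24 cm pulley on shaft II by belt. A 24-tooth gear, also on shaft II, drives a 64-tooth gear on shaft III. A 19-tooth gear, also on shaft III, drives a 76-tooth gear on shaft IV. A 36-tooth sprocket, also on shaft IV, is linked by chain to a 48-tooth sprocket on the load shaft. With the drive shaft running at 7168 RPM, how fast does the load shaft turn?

252 RPM

the drive shaft → shaft II (belt, 24/12): 7168 ÷ 2 = 3584 RPM
shaft II → shaft III (gear mesh, 64/24): 3584 ÷ 2.6667 = 1344 RPM
shaft III → shaft IV (gear mesh, 76/19): 1344 ÷ 4 = 336 RPM
shaft IV → the load shaft (chain, 48/36): 336 ÷ 1.3333 = 252 RPM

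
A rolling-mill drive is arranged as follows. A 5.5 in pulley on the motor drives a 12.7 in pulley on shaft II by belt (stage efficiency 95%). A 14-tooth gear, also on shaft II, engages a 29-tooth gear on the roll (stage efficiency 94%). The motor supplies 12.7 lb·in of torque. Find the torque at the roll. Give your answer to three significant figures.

Belt: ratio = 12.7/5.5 = 2.3091; torque at shaft II = 12.7 × 2.3091 × 0.95 = 27.859 lb·in.
Gear mesh: ratio = 29/14 = 2.0714; torque at the roll = 27.859 × 2.0714 × 0.94 = 54.246 lb·in.

54.2 lb·in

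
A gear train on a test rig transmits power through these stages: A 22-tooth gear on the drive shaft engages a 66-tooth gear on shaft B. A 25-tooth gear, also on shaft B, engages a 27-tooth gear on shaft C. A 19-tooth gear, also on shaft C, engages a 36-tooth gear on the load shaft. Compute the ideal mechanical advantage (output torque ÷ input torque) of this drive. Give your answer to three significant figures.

Each stage contributes driven/driver: gear mesh 66/22 = 3, gear mesh 27/25 = 1.08, gear mesh 36/19 = 1.8947.
Overall: 3 × 1.08 × 1.8947 = 6.1389.

6.14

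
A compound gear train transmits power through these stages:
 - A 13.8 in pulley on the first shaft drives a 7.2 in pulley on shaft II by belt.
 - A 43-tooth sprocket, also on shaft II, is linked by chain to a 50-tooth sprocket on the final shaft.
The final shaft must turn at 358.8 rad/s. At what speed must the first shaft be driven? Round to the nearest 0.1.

Overall ratio R = 0.52174 × 1.1628 = 0.60667.
Required input speed = output speed × R = 358.8 × 0.60667 = 217.67 rad/s.

217.7 rad/s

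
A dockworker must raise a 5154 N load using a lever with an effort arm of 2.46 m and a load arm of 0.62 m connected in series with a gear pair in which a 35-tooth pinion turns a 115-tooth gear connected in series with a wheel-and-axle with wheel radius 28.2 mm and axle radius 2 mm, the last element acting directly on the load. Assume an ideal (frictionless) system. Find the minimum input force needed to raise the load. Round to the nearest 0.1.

Lever MA = effort arm / load arm = 2.46/0.62 = 3.9677.
Gear pair MA = 115/35 = 3.2857.
Wheel-and-axle MA = R/r = 28.2/2 = 14.1.
Combined ideal MA = 3.9677 × 3.2857 × 14.1 = 183.82.
Effort = load / MA = 5154 / 183.82 = 28.038 N.

28.0 N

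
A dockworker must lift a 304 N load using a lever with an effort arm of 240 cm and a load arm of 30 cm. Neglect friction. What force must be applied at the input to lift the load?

38 N

Lever MA = effort arm / load arm = 240/30 = 8.
Effort = load / MA = 304 / 8 = 38 N.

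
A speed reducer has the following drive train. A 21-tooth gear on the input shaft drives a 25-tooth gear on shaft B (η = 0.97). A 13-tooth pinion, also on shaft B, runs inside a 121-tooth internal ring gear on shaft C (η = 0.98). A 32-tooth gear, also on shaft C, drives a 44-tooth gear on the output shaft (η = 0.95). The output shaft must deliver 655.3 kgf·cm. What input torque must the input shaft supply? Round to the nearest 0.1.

Overall ratio R = 1.1905 × 9.3077 × 1.375 = 15.236; overall efficiency η = 0.97 × 0.98 × 0.95 = 0.9031.
Input torque = output torque / (R × η) = 655.3 / (15.236 × 0.9031) = 47.627 kgf·cm.

47.6 kgf·cm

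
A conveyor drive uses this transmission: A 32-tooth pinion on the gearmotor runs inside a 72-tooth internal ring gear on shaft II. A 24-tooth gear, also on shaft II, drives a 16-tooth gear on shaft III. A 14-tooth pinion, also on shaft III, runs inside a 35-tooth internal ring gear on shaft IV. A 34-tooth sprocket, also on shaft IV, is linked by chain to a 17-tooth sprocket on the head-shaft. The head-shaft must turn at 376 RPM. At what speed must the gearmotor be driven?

Overall ratio R = 2.25 × 0.66667 × 2.5 × 0.5 = 1.875.
Required input speed = output speed × R = 376 × 1.875 = 705 RPM.

705 RPM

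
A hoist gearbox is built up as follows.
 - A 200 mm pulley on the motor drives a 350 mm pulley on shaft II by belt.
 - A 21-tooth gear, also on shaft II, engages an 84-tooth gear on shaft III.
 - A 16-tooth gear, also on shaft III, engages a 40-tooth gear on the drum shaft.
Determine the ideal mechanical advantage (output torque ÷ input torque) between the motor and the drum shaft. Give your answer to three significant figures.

17.5

Each stage contributes driven/driver: belt 350/200 = 1.75, gear mesh 84/21 = 4, gear mesh 40/16 = 2.5.
Overall: 1.75 × 4 × 2.5 = 17.5.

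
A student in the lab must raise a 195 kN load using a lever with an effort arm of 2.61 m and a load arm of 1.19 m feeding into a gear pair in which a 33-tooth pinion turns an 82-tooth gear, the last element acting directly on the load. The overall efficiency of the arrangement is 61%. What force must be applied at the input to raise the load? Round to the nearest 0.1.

Lever MA = effort arm / load arm = 2.61/1.19 = 2.1933.
Gear pair MA = 82/33 = 2.4848.
Combined ideal MA = 2.1933 × 2.4848 = 5.45.
Actual MA = 5.45 × 0.61 = 3.3245.
Effort = load / actual MA = 195 / 3.3245 = 58.656 kN.

58.7 kN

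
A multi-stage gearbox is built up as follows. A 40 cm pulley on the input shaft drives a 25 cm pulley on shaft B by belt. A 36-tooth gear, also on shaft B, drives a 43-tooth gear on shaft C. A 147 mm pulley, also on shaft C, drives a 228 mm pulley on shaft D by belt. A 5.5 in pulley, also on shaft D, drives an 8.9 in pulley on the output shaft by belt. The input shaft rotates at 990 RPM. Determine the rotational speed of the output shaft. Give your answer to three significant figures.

the input shaft → shaft B (belt, 25/40): 990 ÷ 0.625 = 1584 RPM
shaft B → shaft C (gear mesh, 43/36): 1584 ÷ 1.1944 = 1326.1 RPM
shaft C → shaft D (belt, 228/147): 1326.1 ÷ 1.551 = 855.01 RPM
shaft D → the output shaft (belt, 8.9/5.5): 855.01 ÷ 1.6182 = 528.38 RPM

528 RPM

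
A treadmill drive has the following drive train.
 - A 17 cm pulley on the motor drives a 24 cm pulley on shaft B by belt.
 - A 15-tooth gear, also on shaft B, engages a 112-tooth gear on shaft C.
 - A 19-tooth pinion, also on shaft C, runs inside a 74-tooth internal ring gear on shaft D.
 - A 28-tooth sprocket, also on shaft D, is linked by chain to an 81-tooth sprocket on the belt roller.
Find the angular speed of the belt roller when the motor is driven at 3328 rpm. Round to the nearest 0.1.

28.0 rpm

Belt: ratio = 24/17 = 1.4118, so shaft B turns at 3328 / 1.4118 = 2357.3 rpm.
Gear mesh: ratio = 112/15 = 7.4667, so shaft C turns at 2357.3 / 7.4667 = 315.71 rpm.
Internal gear: ratio = 74/19 = 3.8947, so shaft D turns at 315.71 / 3.8947 = 81.062 rpm.
Chain: ratio = 81/28 = 2.8929, so the belt roller turns at 81.062 / 2.8929 = 28.021 rpm.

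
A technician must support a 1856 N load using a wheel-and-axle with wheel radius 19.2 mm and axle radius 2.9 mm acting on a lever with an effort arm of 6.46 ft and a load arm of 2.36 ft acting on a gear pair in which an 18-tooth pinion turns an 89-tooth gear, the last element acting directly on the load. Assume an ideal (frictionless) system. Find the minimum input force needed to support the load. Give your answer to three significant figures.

20.7 N

Wheel-and-axle MA = R/r = 19.2/2.9 = 6.6207.
Lever MA = effort arm / load arm = 6.46/2.36 = 2.7373.
Gear pair MA = 89/18 = 4.9444.
Combined ideal MA = 6.6207 × 2.7373 × 4.9444 = 89.607.
Effort = load / MA = 1856 / 89.607 = 20.713 N.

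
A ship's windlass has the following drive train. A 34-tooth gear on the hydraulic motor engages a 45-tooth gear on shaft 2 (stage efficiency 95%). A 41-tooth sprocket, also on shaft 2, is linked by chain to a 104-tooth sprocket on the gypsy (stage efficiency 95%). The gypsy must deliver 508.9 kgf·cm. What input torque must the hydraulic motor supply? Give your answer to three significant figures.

168 kgf·cm

Overall ratio R = 1.3235 × 2.5366 = 3.3572; overall efficiency η = 0.95 × 0.95 = 0.9025.
Input torque = output torque / (R × η) = 508.9 / (3.3572 × 0.9025) = 167.96 kgf·cm.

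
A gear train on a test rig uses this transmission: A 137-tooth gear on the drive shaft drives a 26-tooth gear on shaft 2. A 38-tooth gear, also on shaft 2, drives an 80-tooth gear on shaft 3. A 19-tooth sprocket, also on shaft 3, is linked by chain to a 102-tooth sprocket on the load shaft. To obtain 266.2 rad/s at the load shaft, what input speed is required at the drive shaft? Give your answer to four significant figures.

Overall ratio R = 0.18978 × 2.1053 × 5.3684 = 2.1449.
Required input speed = output speed × R = 266.2 × 2.1449 = 570.97 rad/s.

571.0 rad/s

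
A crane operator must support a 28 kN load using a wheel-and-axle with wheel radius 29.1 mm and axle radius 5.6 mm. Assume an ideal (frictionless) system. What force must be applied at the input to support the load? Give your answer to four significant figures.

Wheel-and-axle MA = R/r = 29.1/5.6 = 5.1964.
Effort = load / MA = 28 / 5.1964 = 5.3883 kN.

5.388 kN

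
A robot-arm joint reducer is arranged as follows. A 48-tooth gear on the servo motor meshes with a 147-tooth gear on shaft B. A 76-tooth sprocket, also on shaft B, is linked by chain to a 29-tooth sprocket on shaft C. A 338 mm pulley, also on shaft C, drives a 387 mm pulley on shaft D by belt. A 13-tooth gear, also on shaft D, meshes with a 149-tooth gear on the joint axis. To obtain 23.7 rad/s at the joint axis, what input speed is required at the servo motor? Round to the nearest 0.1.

Overall ratio R = 3.0625 × 0.38158 × 1.145 × 11.462 = 15.335.
Required input speed = output speed × R = 23.7 × 15.335 = 363.45 rad/s.

363.5 rad/s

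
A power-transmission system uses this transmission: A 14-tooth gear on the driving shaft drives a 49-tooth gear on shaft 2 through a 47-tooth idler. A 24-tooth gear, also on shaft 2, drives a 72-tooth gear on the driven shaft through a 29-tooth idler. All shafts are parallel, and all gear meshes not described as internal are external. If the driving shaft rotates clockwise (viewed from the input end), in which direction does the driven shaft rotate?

the driving shaft → shaft 2: driver → idler → driven is 2 external meshes, 2 reversals → CW.
shaft 2 → the driven shaft: driver → idler → driven is 2 external meshes, 2 reversals → CW.
4 reversals in total — an even number — so the driven shaft turns the same way as the driving shaft.

clockwise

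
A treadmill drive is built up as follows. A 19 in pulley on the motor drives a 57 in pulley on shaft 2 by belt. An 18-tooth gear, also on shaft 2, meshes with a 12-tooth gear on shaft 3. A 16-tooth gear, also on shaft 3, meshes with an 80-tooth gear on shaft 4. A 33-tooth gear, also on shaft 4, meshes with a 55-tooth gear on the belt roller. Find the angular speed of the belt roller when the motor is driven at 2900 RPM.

174 RPM

the motor → shaft 2 (belt, 57/19): 2900 ÷ 3 = 966.67 RPM
shaft 2 → shaft 3 (gear mesh, 12/18): 966.67 ÷ 0.66667 = 1450 RPM
shaft 3 → shaft 4 (gear mesh, 80/16): 1450 ÷ 5 = 290 RPM
shaft 4 → the belt roller (gear mesh, 55/33): 290 ÷ 1.6667 = 174 RPM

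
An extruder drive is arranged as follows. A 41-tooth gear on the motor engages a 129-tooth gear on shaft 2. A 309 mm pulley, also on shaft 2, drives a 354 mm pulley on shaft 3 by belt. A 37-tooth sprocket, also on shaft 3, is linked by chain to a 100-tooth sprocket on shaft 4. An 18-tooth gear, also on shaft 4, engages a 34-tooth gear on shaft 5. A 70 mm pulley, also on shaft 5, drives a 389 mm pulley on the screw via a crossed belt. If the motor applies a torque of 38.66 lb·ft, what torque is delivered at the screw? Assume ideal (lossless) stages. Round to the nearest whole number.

After the gear mesh (129/41): 38.66 × 3.1463 = 121.64 lb·ft
After the belt (354/309): 121.64 × 1.1456 = 139.35 lb·ft
After the chain (100/37): 139.35 × 2.7027 = 376.63 lb·ft
After the gear mesh (34/18): 376.63 × 1.8889 = 711.41 lb·ft
After the belt (389/70): 711.41 × 5.5571 = 3953.4 lb·ft

3953 lb·ft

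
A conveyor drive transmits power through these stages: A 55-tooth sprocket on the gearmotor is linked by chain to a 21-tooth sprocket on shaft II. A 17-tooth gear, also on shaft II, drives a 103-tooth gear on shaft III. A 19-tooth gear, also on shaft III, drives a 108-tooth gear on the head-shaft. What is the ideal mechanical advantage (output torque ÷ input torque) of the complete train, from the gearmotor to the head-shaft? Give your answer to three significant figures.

13.1

Each stage contributes driven/driver: chain 21/55 = 0.38182, gear mesh 103/17 = 6.0588, gear mesh 108/19 = 5.6842.
Overall: 0.38182 × 6.0588 × 5.6842 = 13.15.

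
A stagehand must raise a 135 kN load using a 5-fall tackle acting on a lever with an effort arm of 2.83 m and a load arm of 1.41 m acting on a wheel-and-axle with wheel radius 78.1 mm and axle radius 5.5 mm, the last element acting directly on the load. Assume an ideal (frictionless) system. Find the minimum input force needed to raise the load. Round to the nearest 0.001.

0.947 kN

Block-and-tackle MA = number of supporting rope parts = 5.
Lever MA = effort arm / load arm = 2.83/1.41 = 2.0071.
Wheel-and-axle MA = R/r = 78.1/5.5 = 14.2.
Combined ideal MA = 5 × 2.0071 × 14.2 = 142.5.
Effort = load / MA = 135 / 142.5 = 0.94734 kN.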